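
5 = 5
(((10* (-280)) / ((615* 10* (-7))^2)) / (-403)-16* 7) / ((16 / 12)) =-29875236299 / 355657575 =-84.00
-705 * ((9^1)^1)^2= -57105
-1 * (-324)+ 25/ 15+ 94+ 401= 2462/ 3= 820.67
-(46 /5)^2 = -2116 /25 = -84.64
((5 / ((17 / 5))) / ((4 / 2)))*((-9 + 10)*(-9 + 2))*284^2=-415141.18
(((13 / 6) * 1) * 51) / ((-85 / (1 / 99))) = -13 / 990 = -0.01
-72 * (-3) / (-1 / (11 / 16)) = -297 / 2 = -148.50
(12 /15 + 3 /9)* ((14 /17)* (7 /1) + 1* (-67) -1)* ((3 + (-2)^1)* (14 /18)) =-7406 /135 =-54.86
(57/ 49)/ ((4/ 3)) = 171/ 196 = 0.87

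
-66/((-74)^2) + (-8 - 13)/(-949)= 26181/2598362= 0.01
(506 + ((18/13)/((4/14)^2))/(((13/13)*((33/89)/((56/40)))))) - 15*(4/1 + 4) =643561/1430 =450.04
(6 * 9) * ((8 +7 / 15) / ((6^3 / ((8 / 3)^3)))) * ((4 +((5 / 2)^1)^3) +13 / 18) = 595376 / 729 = 816.70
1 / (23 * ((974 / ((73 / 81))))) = 73 / 1814562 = 0.00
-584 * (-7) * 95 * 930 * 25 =9029370000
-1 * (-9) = 9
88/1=88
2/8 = 1/4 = 0.25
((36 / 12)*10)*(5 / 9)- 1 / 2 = 16.17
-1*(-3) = 3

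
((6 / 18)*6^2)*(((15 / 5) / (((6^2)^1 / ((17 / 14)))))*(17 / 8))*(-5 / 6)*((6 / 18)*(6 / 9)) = -1445 / 3024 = -0.48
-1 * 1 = -1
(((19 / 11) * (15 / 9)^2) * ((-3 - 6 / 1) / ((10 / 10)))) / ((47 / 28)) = -13300 / 517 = -25.73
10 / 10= 1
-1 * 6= -6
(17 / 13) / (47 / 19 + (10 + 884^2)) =323 / 193022713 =0.00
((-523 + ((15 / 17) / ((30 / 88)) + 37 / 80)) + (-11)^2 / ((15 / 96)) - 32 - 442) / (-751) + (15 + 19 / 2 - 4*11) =-19617933 / 1021360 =-19.21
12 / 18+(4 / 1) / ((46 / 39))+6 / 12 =629 / 138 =4.56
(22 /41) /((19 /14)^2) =0.29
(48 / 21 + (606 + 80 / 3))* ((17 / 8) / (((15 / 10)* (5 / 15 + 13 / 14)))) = 113339 / 159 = 712.82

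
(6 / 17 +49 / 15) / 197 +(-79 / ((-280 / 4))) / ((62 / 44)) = 8931134 / 10900995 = 0.82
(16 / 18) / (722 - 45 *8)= 4 / 1629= 0.00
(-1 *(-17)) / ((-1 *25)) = -17 / 25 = -0.68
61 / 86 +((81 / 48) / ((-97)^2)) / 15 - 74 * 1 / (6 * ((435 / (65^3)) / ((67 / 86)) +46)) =1813136930769403 / 4109462952293040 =0.44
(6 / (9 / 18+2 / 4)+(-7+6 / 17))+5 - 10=-96 / 17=-5.65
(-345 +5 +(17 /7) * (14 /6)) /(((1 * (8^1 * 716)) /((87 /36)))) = -29087 /206208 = -0.14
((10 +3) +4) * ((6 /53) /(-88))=-51 /2332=-0.02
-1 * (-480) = 480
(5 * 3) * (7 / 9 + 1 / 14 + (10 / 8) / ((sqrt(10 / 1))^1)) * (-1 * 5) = -2675 / 42-75 * sqrt(10) / 8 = -93.34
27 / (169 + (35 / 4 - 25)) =108 / 611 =0.18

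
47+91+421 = 559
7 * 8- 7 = 49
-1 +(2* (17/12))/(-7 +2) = -47/30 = -1.57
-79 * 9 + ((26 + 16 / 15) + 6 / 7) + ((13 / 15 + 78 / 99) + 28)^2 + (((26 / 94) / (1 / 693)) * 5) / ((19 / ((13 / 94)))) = 1084037115097 / 5332415550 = 203.29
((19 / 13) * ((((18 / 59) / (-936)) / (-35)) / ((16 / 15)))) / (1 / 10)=285 / 2233504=0.00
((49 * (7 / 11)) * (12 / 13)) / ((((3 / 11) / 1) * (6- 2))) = 26.38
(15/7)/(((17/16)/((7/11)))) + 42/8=4887/748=6.53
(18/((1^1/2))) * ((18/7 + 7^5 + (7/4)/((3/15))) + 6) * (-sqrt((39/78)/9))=-1413243 * sqrt(2)/14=-142759.10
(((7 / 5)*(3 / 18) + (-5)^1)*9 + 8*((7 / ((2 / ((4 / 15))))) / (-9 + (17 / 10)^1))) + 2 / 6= -95461 / 2190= -43.59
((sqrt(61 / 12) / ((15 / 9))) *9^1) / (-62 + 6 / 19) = -171 *sqrt(183) / 11720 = -0.20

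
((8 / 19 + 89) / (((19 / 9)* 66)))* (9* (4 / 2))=11.55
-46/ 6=-23/ 3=-7.67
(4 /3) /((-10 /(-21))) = 14 /5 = 2.80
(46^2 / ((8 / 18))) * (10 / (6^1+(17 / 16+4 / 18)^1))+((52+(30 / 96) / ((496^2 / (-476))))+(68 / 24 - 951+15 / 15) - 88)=17195035019183 / 3096849408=5552.43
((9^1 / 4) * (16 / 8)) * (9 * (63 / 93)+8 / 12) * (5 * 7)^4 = 2831679375 / 62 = 45672247.98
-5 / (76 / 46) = -3.03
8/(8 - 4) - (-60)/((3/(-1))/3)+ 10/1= -48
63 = 63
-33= -33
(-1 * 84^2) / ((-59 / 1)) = 119.59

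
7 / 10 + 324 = 3247 / 10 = 324.70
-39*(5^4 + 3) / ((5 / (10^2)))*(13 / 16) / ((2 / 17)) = -6765915 / 2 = -3382957.50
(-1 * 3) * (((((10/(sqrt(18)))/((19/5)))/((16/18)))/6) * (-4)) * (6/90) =5 * sqrt(2)/76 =0.09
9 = 9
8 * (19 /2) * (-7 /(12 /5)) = -665 /3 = -221.67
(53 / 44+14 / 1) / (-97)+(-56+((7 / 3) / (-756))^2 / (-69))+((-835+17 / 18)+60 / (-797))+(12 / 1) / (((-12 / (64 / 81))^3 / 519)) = -445085629651881403 / 498938332034736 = -892.07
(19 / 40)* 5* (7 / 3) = 133 / 24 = 5.54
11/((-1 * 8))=-11/8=-1.38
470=470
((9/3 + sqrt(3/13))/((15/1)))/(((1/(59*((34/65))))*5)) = 2006*sqrt(39)/63375 + 2006/1625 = 1.43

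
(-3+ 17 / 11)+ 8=72 / 11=6.55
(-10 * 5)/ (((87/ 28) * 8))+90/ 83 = -6695/ 7221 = -0.93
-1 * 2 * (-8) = 16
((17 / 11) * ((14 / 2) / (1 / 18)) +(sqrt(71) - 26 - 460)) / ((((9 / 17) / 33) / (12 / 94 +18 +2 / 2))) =-16322244 / 47 +168113 * sqrt(71) / 141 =-337235.37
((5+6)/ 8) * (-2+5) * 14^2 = 1617/ 2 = 808.50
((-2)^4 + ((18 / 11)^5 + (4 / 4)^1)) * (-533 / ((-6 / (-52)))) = -64126994230 / 483153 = -132726.06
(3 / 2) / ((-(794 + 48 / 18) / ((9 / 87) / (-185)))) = 27 / 25644700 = 0.00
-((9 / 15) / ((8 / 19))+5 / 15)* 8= -211 / 15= -14.07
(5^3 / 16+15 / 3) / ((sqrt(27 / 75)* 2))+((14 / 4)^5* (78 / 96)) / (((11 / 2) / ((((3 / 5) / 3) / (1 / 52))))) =8633899 / 10560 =817.60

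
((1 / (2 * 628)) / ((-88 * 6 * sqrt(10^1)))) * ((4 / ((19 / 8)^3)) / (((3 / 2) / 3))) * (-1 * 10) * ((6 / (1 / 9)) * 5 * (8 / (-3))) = -7680 * sqrt(10) / 11845493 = -0.00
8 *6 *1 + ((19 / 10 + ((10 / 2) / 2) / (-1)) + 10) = 287 / 5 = 57.40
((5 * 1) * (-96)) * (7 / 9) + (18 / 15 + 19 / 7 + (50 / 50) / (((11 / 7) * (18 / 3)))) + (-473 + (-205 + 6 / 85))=-13708403 / 13090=-1047.24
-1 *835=-835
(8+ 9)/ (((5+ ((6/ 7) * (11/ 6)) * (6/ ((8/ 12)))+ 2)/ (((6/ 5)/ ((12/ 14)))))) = 833/ 740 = 1.13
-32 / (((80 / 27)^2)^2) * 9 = -4782969 / 1280000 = -3.74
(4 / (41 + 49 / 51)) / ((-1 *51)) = -0.00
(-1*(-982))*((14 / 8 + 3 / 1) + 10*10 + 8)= 221441 / 2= 110720.50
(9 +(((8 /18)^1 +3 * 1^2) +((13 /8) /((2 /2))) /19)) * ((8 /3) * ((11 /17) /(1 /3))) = 188551 /2907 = 64.86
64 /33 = 1.94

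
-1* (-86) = 86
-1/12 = -0.08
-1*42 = -42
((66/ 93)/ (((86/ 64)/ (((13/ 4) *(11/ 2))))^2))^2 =51811895010304/ 3285467761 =15770.02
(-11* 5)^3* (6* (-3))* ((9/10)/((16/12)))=8085825/4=2021456.25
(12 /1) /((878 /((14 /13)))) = 84 /5707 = 0.01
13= 13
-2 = -2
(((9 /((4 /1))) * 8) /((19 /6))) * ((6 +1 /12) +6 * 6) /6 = 1515 /38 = 39.87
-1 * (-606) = 606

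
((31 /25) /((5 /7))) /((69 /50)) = 434 /345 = 1.26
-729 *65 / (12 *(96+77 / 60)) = -18225 / 449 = -40.59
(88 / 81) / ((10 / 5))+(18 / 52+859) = 1810927 / 2106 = 859.89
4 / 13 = 0.31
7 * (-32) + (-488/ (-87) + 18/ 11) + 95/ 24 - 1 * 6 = -1675103/ 7656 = -218.80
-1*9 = -9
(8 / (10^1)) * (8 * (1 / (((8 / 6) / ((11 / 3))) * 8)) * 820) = 1804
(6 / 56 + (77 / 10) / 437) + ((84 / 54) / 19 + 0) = 113777 / 550620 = 0.21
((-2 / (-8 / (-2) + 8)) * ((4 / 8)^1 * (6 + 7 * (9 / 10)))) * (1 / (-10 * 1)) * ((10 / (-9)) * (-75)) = 205 / 24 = 8.54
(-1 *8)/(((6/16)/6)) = -128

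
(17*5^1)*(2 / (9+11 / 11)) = 17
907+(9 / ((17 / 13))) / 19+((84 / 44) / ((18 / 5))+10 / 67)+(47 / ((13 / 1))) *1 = 16927630285 / 18567978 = 911.66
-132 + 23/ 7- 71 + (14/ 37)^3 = -70793686/ 354571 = -199.66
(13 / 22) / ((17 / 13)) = 169 / 374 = 0.45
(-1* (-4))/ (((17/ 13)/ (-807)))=-41964/ 17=-2468.47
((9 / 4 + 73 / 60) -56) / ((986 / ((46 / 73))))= -18124 / 539835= -0.03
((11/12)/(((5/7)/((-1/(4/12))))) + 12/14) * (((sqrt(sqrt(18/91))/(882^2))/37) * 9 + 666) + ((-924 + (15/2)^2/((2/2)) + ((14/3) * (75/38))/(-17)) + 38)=-2823.53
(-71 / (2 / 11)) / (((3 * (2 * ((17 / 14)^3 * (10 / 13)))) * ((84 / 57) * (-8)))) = 4.01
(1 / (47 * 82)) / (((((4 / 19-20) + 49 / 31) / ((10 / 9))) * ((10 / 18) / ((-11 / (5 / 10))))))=1178 / 1878825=0.00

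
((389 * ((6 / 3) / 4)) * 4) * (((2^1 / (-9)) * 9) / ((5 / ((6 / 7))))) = -9336 / 35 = -266.74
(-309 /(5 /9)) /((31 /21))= -58401 /155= -376.78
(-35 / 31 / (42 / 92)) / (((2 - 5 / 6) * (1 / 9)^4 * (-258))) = 503010 / 9331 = 53.91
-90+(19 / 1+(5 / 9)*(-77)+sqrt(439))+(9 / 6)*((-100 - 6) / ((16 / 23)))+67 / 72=-49163 / 144+sqrt(439)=-320.46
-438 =-438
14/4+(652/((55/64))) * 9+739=832779/110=7570.72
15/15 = 1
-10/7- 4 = -5.43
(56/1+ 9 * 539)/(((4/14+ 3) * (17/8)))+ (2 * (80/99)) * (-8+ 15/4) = 26938528/38709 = 695.92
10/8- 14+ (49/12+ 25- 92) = -227/3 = -75.67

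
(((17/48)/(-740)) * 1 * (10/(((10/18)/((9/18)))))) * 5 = -51/2368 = -0.02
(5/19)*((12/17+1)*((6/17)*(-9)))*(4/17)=-31320/93347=-0.34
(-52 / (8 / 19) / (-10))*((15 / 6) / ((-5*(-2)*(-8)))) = -247 / 640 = -0.39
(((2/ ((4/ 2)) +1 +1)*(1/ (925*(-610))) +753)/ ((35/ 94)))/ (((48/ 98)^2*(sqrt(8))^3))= 2283164820629*sqrt(2)/ 8666880000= 372.55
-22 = -22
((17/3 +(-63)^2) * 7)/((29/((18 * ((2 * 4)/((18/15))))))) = 3338720/29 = 115128.28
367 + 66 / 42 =2580 / 7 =368.57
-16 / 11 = -1.45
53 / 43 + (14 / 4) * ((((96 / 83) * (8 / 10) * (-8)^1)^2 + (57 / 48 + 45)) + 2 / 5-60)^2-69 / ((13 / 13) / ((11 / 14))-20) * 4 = 404239873661462893043 / 67261729186880000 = 6009.95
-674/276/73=-337/10074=-0.03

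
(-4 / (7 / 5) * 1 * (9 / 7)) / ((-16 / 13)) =585 / 196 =2.98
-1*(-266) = 266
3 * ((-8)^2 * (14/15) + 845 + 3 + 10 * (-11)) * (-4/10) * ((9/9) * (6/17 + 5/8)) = -795739/850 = -936.16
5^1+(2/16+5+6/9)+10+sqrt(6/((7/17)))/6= sqrt(714)/42+499/24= 21.43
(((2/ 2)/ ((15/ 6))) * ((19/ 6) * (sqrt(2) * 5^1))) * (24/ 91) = 152 * sqrt(2)/ 91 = 2.36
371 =371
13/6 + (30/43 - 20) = -4421/258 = -17.14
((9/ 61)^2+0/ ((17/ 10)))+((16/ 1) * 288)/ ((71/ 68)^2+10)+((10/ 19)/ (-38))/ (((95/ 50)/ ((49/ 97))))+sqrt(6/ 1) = sqrt(6)+2776436885766131/ 6681824917217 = 417.97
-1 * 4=-4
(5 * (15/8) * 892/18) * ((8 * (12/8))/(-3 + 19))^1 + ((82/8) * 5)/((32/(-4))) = 10945/32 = 342.03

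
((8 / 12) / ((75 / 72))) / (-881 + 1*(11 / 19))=-38 / 52275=-0.00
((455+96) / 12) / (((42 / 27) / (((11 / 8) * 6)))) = 54549 / 224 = 243.52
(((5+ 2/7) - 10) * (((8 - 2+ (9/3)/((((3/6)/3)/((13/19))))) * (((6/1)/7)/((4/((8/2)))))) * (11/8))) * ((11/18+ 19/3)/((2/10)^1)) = -3533.50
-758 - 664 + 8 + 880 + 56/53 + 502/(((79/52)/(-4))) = -7765482/4187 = -1854.66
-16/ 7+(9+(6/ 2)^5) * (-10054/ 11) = -1612312/ 7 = -230330.29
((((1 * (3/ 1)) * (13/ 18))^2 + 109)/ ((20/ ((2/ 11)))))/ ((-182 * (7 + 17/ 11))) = -4093/ 6158880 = -0.00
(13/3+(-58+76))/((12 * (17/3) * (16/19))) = 1273/3264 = 0.39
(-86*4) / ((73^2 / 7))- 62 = -332806 / 5329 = -62.45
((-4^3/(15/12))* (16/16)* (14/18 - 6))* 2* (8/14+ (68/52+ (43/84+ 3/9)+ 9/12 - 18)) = -13632256/1755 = -7767.67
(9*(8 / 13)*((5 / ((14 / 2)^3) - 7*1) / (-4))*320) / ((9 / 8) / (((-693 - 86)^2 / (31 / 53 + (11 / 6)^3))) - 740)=-85223881626255360 / 20376106335625859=-4.18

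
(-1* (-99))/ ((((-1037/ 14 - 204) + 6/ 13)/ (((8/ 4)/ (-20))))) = 0.04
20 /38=10 /19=0.53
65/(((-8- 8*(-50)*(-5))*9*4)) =-65/72288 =-0.00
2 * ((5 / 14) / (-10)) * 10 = -5 / 7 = -0.71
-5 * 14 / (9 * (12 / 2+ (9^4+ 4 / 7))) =-490 / 413757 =-0.00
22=22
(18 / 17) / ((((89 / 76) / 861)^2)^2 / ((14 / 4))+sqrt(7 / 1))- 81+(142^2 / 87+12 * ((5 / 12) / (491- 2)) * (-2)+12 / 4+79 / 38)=74121217387596817131979498738278962331648 * sqrt(7) / 490023603840223402150308841403278998479407+41148561466093146848540437770394497819191361598093 / 264062939590211906503954127837716180142585885346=156.23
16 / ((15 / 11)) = 176 / 15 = 11.73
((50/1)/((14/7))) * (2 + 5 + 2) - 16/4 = 221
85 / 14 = 6.07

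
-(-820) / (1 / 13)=10660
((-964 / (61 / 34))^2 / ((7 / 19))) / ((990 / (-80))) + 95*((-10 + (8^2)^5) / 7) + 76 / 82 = 1540636934820755852 / 105724773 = 14572147010.62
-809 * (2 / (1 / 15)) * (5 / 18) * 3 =-20225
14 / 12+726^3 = 2295943063 / 6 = 382657177.17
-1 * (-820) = 820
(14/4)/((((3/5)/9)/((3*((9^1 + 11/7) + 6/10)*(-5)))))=-17595/2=-8797.50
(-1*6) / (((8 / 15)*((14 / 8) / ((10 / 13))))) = -450 / 91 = -4.95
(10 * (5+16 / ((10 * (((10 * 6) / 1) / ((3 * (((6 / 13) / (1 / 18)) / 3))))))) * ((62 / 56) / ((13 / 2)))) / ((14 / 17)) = 894319 / 82810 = 10.80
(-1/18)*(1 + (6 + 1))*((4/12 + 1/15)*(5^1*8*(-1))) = 7.11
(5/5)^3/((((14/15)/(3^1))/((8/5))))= 36/7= 5.14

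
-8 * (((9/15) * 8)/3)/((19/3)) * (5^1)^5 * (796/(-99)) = 31840000/627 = 50781.50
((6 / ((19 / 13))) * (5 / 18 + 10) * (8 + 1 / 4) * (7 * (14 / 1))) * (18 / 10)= 2333331 / 38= 61403.45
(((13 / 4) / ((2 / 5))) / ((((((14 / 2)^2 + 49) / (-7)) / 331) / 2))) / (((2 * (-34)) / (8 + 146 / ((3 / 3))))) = 236665 / 272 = 870.09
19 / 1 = 19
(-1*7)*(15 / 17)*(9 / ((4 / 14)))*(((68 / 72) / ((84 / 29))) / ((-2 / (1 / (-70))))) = -29 / 64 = -0.45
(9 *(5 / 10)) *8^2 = 288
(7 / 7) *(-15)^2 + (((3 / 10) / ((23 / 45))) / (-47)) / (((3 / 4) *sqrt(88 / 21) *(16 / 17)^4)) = 225-751689 *sqrt(462) / 1558577152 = 224.99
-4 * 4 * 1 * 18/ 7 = -288/ 7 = -41.14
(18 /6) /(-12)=-0.25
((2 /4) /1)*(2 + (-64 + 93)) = 31 /2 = 15.50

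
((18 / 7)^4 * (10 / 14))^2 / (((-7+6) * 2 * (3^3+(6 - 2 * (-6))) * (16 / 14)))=-382637520 / 40353607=-9.48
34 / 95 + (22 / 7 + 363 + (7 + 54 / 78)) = 3234899 / 8645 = 374.19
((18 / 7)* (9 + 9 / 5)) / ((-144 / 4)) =-27 / 35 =-0.77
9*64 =576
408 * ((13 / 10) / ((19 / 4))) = 10608 / 95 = 111.66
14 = 14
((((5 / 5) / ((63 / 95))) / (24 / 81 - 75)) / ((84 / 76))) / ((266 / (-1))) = 95 / 1383662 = 0.00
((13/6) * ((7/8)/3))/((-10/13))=-1183/1440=-0.82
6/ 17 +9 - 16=-6.65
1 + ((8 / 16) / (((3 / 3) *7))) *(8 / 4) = 8 / 7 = 1.14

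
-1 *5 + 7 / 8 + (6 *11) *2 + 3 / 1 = 1047 / 8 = 130.88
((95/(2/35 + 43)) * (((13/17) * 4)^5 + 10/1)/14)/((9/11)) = 31223539325/583561227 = 53.51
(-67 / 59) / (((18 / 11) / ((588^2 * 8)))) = -113250368 / 59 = -1919497.76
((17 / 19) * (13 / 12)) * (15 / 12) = 1105 / 912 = 1.21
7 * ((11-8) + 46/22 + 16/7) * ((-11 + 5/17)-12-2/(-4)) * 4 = -857680/187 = -4586.52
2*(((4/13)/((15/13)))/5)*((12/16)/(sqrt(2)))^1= sqrt(2)/25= 0.06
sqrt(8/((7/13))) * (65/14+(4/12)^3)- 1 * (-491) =1769 * sqrt(182)/1323+491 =509.04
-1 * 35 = -35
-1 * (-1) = 1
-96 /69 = -32 /23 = -1.39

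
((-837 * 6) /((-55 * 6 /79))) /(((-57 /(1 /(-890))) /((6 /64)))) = 66123 /29761600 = 0.00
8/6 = 4/3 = 1.33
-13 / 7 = -1.86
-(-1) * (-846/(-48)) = 141/8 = 17.62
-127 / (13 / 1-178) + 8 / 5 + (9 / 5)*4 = 1579 / 165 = 9.57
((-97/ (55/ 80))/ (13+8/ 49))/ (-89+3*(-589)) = 4753/ 823020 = 0.01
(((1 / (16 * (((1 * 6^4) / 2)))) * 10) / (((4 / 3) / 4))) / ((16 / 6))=5 / 4608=0.00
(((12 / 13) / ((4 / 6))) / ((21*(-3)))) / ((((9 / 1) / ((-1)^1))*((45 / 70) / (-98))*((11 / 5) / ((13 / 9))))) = -1960 / 8019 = -0.24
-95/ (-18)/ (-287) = -95/ 5166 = -0.02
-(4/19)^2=-16/361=-0.04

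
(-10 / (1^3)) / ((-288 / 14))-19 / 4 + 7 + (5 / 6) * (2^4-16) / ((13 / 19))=2.74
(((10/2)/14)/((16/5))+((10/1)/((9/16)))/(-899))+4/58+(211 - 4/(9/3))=380287939/1812384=209.83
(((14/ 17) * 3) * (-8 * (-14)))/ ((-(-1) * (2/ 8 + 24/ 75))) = 156800/ 323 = 485.45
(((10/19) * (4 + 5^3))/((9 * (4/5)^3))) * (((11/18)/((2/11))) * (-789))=-855243125/21888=-39073.61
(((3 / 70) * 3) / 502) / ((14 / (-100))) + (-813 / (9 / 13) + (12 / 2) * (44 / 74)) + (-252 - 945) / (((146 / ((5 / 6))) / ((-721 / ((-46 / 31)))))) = -82342733360165 / 18337218648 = -4490.47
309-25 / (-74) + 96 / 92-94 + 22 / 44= 184566 / 851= 216.88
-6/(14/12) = -36/7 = -5.14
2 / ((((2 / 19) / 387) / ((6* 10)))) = 441180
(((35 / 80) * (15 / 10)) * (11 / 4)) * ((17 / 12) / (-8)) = -1309 / 4096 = -0.32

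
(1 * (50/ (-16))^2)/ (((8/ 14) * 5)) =875/ 256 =3.42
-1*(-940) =940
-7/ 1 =-7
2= 2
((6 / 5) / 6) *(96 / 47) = 96 / 235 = 0.41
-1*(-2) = 2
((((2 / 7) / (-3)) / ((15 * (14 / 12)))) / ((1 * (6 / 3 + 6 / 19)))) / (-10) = 19 / 80850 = 0.00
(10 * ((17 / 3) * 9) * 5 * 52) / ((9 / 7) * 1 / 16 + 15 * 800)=4950400 / 448003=11.05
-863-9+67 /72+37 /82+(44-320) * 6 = -7458577 /2952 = -2526.62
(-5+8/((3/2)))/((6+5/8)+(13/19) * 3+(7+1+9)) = 152/11709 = 0.01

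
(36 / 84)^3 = 27 / 343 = 0.08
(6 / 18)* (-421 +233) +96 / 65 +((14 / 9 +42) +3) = -8561 / 585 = -14.63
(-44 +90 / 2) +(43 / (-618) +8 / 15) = 4523 / 3090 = 1.46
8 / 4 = 2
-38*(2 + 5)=-266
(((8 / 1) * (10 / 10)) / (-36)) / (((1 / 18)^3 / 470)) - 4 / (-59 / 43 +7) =-73703606 / 121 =-609120.71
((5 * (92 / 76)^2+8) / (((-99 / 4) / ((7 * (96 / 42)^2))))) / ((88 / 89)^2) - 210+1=-638895935 / 2751903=-232.17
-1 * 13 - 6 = -19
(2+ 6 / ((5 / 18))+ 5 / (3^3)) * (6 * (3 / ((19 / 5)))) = 338 / 3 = 112.67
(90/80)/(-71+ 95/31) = -31/1872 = -0.02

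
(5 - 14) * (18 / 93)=-54 / 31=-1.74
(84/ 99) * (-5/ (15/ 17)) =-476/ 99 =-4.81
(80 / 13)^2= 6400 / 169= 37.87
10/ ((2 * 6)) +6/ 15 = 37/ 30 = 1.23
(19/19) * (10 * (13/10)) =13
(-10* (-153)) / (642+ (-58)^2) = 765 / 2003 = 0.38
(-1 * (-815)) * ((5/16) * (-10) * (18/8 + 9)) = -916875/32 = -28652.34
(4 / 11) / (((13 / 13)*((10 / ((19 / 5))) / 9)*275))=342 / 75625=0.00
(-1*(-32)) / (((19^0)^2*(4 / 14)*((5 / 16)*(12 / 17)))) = 7616 / 15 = 507.73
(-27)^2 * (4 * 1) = 2916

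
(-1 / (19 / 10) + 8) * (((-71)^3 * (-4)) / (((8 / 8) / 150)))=30494017200 / 19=1604948273.68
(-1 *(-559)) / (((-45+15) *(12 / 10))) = -559 / 36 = -15.53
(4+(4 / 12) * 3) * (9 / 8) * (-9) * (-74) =14985 / 4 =3746.25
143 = 143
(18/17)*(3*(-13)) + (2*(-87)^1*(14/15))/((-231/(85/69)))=-40.43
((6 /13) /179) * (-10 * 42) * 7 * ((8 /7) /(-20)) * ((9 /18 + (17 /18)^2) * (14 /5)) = 176792 /104715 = 1.69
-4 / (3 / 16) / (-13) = 64 / 39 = 1.64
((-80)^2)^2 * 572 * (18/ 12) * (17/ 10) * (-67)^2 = 268191965184000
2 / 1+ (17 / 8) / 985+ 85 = 685577 / 7880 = 87.00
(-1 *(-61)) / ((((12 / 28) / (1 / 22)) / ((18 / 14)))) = 183 / 22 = 8.32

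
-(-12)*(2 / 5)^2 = 48 / 25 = 1.92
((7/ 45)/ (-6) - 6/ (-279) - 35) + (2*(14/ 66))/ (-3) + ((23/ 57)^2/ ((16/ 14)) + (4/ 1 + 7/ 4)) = -3889208333/ 132949080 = -29.25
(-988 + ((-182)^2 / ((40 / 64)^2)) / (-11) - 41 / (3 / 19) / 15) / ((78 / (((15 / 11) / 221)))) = -21567569 / 31286970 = -0.69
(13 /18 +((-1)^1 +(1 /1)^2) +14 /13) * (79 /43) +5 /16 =291227 /80496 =3.62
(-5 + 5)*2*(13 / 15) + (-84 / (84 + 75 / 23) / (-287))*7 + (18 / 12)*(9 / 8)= 750887 / 438864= 1.71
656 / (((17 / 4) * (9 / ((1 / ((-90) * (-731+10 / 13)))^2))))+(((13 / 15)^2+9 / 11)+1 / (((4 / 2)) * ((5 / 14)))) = 82904187010871 / 27920514706425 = 2.97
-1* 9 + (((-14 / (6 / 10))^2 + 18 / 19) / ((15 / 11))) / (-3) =-1095137 / 7695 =-142.32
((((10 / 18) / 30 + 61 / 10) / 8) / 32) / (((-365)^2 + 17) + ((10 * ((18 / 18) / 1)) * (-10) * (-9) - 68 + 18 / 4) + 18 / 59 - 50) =24367 / 136645047360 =0.00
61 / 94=0.65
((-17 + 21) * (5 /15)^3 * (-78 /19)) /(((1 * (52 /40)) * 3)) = -80 /513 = -0.16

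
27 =27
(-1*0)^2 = 0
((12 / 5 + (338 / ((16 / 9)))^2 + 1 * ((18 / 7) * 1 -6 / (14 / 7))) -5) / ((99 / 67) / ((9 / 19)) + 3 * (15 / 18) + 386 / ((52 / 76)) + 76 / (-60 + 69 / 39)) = 53383140395897 / 839591725280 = 63.58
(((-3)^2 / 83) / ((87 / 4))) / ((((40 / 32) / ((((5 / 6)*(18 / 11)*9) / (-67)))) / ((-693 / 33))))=27216 / 1773959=0.02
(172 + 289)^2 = 212521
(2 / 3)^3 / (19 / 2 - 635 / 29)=-464 / 19413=-0.02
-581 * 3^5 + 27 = -141156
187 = 187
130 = 130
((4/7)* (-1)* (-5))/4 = 5/7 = 0.71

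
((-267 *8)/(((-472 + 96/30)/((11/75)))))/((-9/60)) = -3916/879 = -4.46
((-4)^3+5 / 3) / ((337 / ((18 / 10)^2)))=-5049 / 8425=-0.60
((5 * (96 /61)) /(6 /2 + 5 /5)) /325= 24 /3965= 0.01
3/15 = 1/5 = 0.20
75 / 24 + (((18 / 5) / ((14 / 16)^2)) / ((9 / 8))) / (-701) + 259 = 360141073 / 1373960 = 262.12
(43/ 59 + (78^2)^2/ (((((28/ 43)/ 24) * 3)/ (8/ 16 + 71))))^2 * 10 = 1803307674326748334034704090/ 170569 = 10572306071600046515103.59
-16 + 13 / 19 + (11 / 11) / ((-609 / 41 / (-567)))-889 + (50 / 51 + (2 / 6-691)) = -43720369 / 28101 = -1555.83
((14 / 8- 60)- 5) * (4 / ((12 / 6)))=-253 / 2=-126.50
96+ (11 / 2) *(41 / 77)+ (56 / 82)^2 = 2339161 / 23534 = 99.39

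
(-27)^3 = -19683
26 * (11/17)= 286/17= 16.82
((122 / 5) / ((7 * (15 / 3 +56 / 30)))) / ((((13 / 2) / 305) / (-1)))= -23.82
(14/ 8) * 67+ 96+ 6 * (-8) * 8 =-683/ 4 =-170.75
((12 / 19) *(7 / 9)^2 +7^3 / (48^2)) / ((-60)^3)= -69727 / 28366848000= -0.00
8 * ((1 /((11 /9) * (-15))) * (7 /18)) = -28 /165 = -0.17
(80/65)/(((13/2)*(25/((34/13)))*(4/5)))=272/10985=0.02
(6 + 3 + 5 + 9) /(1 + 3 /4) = 13.14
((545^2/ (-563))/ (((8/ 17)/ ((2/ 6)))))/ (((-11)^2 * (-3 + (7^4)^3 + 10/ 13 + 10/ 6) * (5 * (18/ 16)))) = -13128505/ 330961412792308419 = -0.00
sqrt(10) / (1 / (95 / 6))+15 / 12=5 / 4+95* sqrt(10) / 6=51.32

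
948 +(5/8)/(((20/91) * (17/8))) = 64555/68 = 949.34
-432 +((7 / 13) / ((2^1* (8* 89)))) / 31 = -247912697 / 573872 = -432.00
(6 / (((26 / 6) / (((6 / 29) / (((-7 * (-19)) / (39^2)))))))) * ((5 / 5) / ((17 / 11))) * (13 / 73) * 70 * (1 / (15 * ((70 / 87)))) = 2.19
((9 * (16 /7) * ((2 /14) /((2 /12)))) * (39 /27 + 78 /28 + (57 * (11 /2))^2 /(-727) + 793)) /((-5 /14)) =-32685.93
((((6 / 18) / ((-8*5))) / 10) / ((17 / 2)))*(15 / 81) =-1 / 55080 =-0.00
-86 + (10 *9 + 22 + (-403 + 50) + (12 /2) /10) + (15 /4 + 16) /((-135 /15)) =-59147 /180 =-328.59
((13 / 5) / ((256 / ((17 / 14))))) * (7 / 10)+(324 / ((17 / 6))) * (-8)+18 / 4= -396169043 / 435200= -910.31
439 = 439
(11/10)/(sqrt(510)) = 0.05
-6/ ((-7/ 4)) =24/ 7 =3.43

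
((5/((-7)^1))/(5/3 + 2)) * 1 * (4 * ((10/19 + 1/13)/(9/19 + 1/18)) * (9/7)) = -1448280/1268267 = -1.14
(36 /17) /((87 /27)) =324 /493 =0.66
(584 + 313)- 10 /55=9865 /11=896.82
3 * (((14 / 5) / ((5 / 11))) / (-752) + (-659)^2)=12246723969 / 9400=1302842.98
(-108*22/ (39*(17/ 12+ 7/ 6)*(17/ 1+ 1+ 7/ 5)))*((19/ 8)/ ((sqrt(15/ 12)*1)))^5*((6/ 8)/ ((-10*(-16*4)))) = -2206204209*sqrt(5)/ 80058368000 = -0.06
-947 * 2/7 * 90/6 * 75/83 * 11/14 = -11719125/4067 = -2881.52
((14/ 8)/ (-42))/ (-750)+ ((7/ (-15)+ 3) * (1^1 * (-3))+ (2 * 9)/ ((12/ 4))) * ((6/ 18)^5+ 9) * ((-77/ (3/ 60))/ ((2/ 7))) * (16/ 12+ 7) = 943465600081/ 1458000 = 647095.75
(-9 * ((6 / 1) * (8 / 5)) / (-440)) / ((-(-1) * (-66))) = -9 / 3025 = -0.00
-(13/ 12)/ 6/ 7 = -13/ 504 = -0.03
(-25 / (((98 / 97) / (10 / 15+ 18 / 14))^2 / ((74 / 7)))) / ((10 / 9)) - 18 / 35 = -14638760053 / 16470860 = -888.77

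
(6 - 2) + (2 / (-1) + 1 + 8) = 11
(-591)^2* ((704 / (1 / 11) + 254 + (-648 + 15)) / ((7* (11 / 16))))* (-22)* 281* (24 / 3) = -185052091587840 / 7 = -26436013083977.14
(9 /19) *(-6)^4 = 11664 /19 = 613.89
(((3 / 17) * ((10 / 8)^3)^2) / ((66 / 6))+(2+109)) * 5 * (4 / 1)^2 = 8884.90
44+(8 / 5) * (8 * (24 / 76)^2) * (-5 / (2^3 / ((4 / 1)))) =14732 / 361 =40.81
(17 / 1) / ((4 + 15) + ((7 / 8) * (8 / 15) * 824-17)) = 255 / 5798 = 0.04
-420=-420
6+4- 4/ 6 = 28/ 3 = 9.33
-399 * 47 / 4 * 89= -1669017 / 4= -417254.25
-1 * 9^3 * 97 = -70713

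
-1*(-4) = 4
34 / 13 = 2.62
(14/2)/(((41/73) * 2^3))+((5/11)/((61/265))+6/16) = 430007/110044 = 3.91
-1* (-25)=25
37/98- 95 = -9273/98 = -94.62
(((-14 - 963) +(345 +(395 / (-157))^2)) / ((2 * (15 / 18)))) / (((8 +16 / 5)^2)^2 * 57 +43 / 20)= -23133214500 / 55269724642487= -0.00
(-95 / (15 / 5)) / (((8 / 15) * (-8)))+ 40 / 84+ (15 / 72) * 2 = 3725 / 448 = 8.31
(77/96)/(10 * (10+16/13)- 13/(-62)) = 31031/4353072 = 0.01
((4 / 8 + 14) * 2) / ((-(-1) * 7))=29 / 7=4.14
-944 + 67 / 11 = -10317 / 11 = -937.91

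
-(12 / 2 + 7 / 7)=-7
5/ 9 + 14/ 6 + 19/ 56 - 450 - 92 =-271541/ 504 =-538.77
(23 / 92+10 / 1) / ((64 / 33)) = 1353 / 256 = 5.29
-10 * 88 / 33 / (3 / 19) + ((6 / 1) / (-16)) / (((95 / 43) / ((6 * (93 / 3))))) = -685573 / 3420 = -200.46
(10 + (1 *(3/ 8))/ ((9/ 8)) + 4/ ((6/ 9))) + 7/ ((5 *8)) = 1981/ 120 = 16.51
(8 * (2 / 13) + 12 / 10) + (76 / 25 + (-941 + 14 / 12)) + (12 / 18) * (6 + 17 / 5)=-1809787 / 1950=-928.10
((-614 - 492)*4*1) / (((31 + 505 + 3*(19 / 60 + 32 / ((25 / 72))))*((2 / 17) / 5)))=-18802000 / 81343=-231.14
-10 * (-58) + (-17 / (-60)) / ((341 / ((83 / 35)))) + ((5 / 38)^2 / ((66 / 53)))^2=28579301741397193 / 49274474356800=580.00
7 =7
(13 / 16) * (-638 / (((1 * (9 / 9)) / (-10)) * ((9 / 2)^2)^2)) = 12.64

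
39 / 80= 0.49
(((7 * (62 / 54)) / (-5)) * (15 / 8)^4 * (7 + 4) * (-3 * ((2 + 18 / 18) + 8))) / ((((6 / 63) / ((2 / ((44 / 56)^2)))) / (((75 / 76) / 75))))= 251204625 / 77824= 3227.86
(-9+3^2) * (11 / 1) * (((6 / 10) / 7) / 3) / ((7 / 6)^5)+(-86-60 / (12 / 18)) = -176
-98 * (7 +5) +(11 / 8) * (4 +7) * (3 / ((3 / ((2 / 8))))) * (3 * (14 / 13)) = -242067 / 208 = -1163.78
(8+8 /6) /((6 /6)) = 28 /3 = 9.33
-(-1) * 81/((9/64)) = 576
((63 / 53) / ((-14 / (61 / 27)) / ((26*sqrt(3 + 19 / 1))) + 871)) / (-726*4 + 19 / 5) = -3795751429470 / 8066389449477568981 - 47211255*sqrt(22) / 8066389449477568981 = -0.00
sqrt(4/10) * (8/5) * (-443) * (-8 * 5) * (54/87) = 510336 * sqrt(10)/145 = 11129.82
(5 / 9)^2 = 25 / 81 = 0.31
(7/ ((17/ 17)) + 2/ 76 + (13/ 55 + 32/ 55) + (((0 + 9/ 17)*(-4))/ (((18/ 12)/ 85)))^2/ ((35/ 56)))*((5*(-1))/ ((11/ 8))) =-192679980/ 2299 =-83810.34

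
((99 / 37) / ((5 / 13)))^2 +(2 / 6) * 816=10965569 / 34225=320.40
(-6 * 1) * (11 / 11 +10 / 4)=-21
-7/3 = -2.33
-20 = -20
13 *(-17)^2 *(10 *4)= 150280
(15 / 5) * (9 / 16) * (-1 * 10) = -135 / 8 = -16.88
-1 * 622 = -622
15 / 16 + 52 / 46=761 / 368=2.07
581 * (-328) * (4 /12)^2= -190568 /9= -21174.22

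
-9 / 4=-2.25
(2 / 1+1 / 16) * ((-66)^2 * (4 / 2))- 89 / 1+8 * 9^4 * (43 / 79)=7338929 / 158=46448.92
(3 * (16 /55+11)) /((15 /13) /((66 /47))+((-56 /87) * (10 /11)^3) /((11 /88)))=-11.12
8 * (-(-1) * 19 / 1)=152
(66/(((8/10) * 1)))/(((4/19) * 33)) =95/8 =11.88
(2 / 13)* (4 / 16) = 1 / 26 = 0.04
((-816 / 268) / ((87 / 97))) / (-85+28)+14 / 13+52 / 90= 37021876 / 21596445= 1.71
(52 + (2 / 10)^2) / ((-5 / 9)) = -11709 / 125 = -93.67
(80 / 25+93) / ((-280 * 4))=-481 / 5600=-0.09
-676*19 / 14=-6422 / 7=-917.43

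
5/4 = 1.25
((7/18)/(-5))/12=-7/1080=-0.01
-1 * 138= -138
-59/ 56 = -1.05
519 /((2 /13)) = 6747 /2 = 3373.50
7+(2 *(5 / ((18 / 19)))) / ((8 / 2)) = 9.64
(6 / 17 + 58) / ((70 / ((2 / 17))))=992 / 10115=0.10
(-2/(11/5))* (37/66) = -0.51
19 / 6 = 3.17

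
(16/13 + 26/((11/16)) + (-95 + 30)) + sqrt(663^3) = -3711/143 + 663 * sqrt(663) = 17045.49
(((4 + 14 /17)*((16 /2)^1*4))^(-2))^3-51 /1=-16647658572031672168607 /326424677882974437376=-51.00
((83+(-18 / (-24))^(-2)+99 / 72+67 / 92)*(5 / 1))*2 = 719375 / 828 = 868.81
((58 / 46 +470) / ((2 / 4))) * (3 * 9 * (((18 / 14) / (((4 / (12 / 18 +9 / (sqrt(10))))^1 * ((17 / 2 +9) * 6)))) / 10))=292653 / 56350 +7901631 * sqrt(10) / 1127000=27.36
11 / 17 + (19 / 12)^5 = 44830835 / 4230144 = 10.60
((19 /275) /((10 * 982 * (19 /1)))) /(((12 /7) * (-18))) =-7 /583308000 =-0.00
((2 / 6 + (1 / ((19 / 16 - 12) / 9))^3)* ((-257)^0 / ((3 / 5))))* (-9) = 18901175 / 5177717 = 3.65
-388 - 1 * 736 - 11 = -1135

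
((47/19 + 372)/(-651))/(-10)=1423/24738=0.06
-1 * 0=0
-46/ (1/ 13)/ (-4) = 299/ 2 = 149.50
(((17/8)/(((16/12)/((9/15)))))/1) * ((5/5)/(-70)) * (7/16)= -153/25600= -0.01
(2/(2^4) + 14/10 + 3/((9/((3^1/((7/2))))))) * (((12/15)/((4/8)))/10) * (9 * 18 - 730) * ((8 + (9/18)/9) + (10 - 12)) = -996.49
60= 60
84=84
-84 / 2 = -42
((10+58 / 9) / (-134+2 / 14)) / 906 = -518 / 3820149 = -0.00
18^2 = 324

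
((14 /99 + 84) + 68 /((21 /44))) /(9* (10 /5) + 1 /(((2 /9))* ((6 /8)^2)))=8.72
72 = 72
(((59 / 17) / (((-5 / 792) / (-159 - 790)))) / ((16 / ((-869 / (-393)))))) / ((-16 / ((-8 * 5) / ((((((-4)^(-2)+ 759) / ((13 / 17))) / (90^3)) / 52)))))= 633018134388182400 / 91959511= 6883661379.93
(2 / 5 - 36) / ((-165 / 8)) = 1424 / 825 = 1.73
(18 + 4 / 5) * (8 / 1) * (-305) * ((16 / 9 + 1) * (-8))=9174400 / 9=1019377.78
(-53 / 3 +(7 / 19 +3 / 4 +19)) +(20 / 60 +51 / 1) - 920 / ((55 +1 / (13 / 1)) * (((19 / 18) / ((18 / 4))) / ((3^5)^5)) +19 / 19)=-176205817299453046211 / 203420438512614924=-866.21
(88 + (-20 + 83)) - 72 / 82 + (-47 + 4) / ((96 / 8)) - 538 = -192599 / 492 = -391.46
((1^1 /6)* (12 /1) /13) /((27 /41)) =82 /351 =0.23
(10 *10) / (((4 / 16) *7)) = 400 / 7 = 57.14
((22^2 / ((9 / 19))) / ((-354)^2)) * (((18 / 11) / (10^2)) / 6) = 209 / 9398700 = 0.00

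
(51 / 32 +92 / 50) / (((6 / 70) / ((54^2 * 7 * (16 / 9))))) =7268562 / 5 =1453712.40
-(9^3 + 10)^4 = -298248146641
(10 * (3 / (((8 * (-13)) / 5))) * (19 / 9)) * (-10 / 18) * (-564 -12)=-38000 / 39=-974.36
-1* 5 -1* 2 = -7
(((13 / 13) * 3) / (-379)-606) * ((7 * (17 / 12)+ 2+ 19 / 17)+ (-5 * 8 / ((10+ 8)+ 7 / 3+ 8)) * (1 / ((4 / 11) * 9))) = -196833189 / 25772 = -7637.48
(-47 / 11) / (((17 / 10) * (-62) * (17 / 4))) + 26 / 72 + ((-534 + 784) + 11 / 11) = 891803741 / 3547764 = 251.37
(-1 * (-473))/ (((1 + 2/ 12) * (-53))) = -2838/ 371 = -7.65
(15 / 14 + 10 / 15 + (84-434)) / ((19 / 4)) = -73.32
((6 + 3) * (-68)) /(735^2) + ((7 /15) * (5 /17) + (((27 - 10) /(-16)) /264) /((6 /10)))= 1673434243 /12930825600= 0.13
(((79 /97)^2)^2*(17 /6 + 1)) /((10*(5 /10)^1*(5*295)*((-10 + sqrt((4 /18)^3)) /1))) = -217692002709 /9518287617211700-8062666767*sqrt(2) /47591438086058500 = -0.00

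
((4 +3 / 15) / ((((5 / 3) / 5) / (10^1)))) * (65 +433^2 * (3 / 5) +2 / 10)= 70911918 / 5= 14182383.60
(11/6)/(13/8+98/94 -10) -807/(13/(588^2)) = -2307736466452/107523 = -21462723.94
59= 59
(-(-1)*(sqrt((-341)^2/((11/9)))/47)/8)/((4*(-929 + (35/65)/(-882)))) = -76167*sqrt(11)/1144320656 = -0.00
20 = 20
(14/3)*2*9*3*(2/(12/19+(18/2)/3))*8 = 25536/23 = 1110.26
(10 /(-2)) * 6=-30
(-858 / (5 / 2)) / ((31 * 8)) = -429 / 310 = -1.38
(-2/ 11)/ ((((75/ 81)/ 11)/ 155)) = -1674/ 5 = -334.80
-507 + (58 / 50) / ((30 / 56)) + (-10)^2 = -151813 / 375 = -404.83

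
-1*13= -13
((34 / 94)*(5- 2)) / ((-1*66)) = -17 / 1034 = -0.02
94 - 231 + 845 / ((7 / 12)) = 9181 / 7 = 1311.57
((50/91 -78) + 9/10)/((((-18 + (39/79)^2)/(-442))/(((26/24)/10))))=-96080700521/465431400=-206.43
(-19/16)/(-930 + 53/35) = 0.00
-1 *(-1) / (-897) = -1 / 897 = -0.00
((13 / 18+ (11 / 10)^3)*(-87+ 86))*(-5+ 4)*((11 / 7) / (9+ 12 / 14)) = 203269 / 621000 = 0.33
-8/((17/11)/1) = -88/17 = -5.18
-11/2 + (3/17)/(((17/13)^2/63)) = 9839/9826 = 1.00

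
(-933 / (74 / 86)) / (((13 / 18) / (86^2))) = -5340962232 / 481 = -11103871.58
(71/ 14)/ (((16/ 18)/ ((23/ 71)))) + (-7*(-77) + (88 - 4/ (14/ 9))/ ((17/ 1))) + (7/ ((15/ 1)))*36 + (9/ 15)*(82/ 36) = 3221797/ 5712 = 564.04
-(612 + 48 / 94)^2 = -828748944 / 2209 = -375169.28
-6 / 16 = -3 / 8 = -0.38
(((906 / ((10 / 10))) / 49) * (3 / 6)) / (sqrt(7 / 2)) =453 * sqrt(14) / 343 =4.94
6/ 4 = 3/ 2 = 1.50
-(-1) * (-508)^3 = -131096512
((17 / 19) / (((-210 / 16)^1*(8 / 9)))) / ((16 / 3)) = -153 / 10640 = -0.01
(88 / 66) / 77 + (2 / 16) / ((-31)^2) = 0.02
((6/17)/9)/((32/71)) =71/816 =0.09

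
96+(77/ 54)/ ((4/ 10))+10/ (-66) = 118103/ 1188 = 99.41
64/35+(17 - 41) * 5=-4136/35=-118.17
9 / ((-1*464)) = -9 / 464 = -0.02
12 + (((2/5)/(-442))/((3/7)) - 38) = -86197/3315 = -26.00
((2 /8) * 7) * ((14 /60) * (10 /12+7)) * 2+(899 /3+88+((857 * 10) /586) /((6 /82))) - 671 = -8129021 /105480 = -77.07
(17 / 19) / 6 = 17 / 114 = 0.15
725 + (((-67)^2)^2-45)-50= 20151751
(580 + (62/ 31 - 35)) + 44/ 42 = 11509/ 21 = 548.05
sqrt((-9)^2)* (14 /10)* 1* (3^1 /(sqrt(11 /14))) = 189* sqrt(154) /55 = 42.64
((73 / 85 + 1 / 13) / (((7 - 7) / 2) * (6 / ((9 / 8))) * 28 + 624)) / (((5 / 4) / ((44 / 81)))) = 11374 / 17453475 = 0.00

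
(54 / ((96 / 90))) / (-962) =-405 / 7696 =-0.05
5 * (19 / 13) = 7.31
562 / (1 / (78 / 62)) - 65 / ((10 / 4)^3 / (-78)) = 799422 / 775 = 1031.51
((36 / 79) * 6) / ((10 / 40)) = 864 / 79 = 10.94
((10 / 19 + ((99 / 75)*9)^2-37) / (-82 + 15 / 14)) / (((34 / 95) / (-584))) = 461886768 / 218875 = 2110.28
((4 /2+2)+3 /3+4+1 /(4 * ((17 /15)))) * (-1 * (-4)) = 36.88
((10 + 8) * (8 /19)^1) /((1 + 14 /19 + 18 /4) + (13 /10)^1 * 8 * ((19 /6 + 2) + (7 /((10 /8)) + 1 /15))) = 864 /13555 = 0.06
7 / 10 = 0.70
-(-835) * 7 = 5845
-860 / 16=-215 / 4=-53.75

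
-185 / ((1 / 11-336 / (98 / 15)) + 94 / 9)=128205 / 28339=4.52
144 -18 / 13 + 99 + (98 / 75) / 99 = 241.63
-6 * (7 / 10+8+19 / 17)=-5007 / 85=-58.91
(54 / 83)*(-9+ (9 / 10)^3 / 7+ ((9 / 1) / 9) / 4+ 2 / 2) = -1445067 / 290500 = -4.97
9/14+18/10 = 171/70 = 2.44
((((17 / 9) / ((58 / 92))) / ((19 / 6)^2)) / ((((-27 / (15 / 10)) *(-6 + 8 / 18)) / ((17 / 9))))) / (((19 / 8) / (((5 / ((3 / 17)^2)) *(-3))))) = -30735728 / 26852985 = -1.14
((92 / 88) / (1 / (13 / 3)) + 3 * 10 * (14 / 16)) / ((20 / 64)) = 16252 / 165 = 98.50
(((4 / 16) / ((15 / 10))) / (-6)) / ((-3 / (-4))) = -0.04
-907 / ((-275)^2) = -907 / 75625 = -0.01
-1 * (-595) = 595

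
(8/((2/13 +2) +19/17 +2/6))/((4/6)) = 3.33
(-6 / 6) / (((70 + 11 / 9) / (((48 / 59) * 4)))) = -0.05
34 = 34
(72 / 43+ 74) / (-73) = -3254 / 3139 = -1.04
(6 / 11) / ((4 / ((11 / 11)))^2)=3 / 88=0.03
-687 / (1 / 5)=-3435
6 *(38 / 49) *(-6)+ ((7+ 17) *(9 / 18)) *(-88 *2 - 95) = -160716 / 49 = -3279.92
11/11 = 1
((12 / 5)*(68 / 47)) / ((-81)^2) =272 / 513945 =0.00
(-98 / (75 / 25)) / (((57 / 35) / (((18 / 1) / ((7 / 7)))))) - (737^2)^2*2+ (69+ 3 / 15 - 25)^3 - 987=-1401404470283016 / 2375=-590065040119.16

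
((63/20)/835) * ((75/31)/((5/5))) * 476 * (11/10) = 247401/51770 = 4.78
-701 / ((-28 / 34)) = 11917 / 14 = 851.21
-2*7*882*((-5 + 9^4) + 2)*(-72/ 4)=1457607312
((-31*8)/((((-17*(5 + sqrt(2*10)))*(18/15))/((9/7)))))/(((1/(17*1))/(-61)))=-113460/7 + 45384*sqrt(5)/7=-1711.18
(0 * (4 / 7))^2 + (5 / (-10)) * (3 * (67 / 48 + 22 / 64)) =-167 / 64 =-2.61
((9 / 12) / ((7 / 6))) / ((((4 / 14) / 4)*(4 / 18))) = 40.50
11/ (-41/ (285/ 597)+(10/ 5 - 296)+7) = -1045/ 35424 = -0.03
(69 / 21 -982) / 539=-6851 / 3773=-1.82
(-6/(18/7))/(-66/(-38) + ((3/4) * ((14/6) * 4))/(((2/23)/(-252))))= 133/1156203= 0.00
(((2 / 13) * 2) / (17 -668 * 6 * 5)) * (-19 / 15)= 76 / 3904485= 0.00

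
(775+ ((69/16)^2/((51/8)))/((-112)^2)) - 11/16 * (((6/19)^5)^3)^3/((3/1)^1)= 18503284257571941529825654614532632165661764530995667199664837395961/23875198329118447294044224993816000461715402483406037400296382464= 775.00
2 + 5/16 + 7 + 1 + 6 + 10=421/16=26.31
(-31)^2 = 961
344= 344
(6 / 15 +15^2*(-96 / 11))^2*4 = 46636993936 / 3025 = 15417188.08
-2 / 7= -0.29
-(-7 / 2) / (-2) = -7 / 4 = -1.75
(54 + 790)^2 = 712336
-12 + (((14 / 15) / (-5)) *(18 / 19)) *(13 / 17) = -97992 / 8075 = -12.14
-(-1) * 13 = 13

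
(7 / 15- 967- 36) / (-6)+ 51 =9814 / 45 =218.09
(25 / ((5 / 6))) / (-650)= -3 / 65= -0.05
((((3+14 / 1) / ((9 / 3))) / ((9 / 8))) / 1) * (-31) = -4216 / 27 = -156.15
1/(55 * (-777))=-1/42735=-0.00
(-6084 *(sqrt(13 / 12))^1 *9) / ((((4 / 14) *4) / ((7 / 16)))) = -223587 *sqrt(39) / 64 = -21817.19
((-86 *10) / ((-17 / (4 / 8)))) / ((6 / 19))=4085 / 51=80.10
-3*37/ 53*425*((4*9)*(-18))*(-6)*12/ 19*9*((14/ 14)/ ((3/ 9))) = -59426913600/ 1007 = -59013816.88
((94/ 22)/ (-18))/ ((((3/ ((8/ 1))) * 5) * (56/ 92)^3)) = -571849/ 1018710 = -0.56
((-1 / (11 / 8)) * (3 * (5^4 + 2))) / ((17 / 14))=-19152 / 17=-1126.59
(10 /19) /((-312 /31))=-0.05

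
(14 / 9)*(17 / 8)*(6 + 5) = 1309 / 36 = 36.36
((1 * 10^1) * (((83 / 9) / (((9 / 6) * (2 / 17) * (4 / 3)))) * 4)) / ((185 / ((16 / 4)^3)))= 542.37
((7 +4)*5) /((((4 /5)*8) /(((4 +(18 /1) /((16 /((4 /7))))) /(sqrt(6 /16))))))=17875*sqrt(6) /672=65.16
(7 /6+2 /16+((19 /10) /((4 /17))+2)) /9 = 341 /270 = 1.26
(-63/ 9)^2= 49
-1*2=-2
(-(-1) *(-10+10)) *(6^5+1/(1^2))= 0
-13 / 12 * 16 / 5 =-52 / 15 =-3.47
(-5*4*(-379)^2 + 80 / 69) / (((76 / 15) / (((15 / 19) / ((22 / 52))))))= -96634443750 / 91333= -1058045.22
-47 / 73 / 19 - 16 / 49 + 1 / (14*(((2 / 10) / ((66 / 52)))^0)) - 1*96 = -13088177 / 135926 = -96.29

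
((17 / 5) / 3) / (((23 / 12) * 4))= 17 / 115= 0.15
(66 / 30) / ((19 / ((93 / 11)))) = 93 / 95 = 0.98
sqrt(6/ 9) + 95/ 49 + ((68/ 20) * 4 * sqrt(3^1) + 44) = sqrt(6)/ 3 + 68 * sqrt(3)/ 5 + 2251/ 49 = 70.31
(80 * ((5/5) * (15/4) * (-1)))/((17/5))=-1500/17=-88.24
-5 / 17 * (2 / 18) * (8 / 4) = -10 / 153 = -0.07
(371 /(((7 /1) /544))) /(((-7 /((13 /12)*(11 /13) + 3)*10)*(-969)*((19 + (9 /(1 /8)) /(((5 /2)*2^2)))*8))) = 0.01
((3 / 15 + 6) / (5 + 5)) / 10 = 31 / 500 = 0.06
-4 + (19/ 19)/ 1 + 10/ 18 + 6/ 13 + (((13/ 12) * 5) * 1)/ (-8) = -9959/ 3744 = -2.66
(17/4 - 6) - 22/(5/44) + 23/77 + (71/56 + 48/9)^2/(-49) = -14903963023/76063680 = -195.94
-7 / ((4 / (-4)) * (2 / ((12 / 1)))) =42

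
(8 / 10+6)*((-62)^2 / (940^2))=16337 / 552250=0.03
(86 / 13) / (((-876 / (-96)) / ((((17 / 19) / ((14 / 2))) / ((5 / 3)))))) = 35088 / 631085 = 0.06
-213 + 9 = -204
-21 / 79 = -0.27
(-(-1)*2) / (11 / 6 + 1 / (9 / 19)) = 36 / 71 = 0.51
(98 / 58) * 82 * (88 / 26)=176792 / 377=468.94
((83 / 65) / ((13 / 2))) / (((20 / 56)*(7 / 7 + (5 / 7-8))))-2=-97017 / 46475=-2.09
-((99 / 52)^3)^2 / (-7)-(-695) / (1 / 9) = 866597624287641 / 138394267648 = 6261.80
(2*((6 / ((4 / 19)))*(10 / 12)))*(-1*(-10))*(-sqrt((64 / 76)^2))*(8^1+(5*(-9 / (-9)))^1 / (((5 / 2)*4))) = -3400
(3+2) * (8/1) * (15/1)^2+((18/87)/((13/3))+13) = 3397919/377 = 9013.05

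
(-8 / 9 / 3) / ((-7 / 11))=88 / 189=0.47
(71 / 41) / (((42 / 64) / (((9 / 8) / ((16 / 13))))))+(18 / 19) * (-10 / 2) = -50709 / 21812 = -2.32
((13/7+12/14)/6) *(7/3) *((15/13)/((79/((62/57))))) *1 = 155/9243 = 0.02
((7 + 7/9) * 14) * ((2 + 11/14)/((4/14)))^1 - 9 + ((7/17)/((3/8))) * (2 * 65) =20322/17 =1195.41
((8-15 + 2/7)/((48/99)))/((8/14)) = -1551/64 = -24.23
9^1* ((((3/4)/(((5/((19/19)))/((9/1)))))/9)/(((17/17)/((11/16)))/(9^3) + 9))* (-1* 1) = -216513/1443740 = -0.15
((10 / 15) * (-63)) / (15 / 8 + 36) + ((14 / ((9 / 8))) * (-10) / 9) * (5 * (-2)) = 1122128 / 8181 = 137.16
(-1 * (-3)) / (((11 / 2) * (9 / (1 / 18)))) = 1 / 297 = 0.00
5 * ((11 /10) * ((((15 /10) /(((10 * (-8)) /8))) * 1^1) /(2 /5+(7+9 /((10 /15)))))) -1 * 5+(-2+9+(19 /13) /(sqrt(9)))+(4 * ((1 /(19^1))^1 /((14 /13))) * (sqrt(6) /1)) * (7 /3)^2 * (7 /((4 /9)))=7255 /2964+637 * sqrt(6) /38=43.51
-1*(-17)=17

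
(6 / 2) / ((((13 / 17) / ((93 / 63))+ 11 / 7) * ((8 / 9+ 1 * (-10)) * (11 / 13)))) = -1294839 / 6952616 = -0.19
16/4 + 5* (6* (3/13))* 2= 17.85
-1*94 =-94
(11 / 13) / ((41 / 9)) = 99 / 533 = 0.19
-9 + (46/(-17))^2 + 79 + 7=24369/289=84.32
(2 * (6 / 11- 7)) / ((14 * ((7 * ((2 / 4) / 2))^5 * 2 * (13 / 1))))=-36352 / 16823807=-0.00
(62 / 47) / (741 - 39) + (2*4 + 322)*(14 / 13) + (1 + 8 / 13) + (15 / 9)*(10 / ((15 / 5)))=5981110 / 16497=362.56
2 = 2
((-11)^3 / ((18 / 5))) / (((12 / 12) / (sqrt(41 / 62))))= -6655 * sqrt(2542) / 1116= -300.66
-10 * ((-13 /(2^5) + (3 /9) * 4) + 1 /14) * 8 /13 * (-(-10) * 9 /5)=-10065 /91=-110.60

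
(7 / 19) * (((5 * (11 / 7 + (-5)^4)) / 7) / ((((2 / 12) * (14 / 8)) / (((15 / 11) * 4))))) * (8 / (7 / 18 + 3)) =4547404800 / 624701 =7279.33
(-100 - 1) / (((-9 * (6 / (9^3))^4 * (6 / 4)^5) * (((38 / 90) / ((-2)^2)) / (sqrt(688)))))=231878337120 * sqrt(43) / 19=80027786356.94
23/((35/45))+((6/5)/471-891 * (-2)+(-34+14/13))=127057927/71435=1778.65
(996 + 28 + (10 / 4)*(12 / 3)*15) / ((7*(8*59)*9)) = 587 / 14868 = 0.04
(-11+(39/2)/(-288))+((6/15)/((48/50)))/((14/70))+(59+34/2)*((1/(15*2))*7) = 8399/960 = 8.75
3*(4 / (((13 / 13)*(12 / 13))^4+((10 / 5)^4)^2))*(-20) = -428415 / 458272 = -0.93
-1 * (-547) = 547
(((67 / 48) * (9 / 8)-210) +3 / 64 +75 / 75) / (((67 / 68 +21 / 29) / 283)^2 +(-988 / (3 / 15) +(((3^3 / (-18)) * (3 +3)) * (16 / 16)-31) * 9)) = 516713060877745 / 13205429952393272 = 0.04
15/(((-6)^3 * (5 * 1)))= -1/72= -0.01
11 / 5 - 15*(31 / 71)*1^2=-1544 / 355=-4.35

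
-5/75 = -1/15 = -0.07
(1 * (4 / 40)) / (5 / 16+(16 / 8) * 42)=8 / 6745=0.00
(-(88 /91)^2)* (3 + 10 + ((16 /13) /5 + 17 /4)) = -8806864 /538265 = -16.36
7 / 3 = 2.33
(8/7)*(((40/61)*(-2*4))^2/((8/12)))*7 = 330.23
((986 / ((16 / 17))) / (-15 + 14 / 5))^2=1756029025 / 238144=7373.81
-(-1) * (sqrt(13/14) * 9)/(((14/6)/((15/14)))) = 405 * sqrt(182)/1372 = 3.98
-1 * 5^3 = -125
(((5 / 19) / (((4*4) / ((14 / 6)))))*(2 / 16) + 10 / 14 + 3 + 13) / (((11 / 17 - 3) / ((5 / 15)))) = -14515909 / 6128640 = -2.37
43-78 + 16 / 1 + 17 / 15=-268 / 15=-17.87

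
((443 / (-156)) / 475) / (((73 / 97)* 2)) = -42971 / 10818600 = -0.00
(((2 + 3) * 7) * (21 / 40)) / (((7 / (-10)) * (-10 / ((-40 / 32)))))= -105 / 32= -3.28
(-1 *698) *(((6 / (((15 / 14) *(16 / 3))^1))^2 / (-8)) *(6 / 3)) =153909 / 800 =192.39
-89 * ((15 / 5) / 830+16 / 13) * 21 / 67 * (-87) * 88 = 263625.00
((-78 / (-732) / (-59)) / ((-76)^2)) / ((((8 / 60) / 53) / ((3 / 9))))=-3445 / 83151296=-0.00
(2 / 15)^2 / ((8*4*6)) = 0.00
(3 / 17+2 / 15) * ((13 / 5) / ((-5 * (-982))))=1027 / 6260250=0.00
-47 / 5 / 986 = -47 / 4930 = -0.01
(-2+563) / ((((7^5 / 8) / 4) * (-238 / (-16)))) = 8448 / 117649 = 0.07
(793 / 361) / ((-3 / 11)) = -8723 / 1083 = -8.05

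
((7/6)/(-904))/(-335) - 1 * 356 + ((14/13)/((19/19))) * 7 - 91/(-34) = -138855469693/401565840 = -345.79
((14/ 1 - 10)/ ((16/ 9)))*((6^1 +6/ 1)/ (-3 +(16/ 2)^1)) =27/ 5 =5.40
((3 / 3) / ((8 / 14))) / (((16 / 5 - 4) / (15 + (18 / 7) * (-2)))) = -345 / 16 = -21.56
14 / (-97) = -14 / 97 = -0.14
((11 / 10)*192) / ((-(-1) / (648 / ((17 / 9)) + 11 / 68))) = 72488.19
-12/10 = -6/5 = -1.20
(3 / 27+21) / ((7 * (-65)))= -38 / 819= -0.05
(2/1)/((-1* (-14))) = 1/7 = 0.14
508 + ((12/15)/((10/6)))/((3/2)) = 12708/25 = 508.32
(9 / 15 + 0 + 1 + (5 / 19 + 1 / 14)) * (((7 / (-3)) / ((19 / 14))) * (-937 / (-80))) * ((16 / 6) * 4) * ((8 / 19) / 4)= -67505228 / 1543275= -43.74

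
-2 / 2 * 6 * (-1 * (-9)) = -54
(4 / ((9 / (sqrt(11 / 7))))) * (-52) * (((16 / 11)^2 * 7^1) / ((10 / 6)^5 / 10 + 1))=-187.69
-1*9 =-9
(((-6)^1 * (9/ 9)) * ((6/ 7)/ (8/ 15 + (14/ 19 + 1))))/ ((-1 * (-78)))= -1710/ 58877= -0.03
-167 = -167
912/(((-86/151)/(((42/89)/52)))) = -722988/49751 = -14.53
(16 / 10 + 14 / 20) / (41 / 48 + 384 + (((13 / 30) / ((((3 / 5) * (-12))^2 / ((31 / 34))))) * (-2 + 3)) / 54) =164182464 / 27472316755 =0.01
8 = 8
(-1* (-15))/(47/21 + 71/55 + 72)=17325/87236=0.20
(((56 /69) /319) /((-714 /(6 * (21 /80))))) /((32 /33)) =-21 /3628480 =-0.00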